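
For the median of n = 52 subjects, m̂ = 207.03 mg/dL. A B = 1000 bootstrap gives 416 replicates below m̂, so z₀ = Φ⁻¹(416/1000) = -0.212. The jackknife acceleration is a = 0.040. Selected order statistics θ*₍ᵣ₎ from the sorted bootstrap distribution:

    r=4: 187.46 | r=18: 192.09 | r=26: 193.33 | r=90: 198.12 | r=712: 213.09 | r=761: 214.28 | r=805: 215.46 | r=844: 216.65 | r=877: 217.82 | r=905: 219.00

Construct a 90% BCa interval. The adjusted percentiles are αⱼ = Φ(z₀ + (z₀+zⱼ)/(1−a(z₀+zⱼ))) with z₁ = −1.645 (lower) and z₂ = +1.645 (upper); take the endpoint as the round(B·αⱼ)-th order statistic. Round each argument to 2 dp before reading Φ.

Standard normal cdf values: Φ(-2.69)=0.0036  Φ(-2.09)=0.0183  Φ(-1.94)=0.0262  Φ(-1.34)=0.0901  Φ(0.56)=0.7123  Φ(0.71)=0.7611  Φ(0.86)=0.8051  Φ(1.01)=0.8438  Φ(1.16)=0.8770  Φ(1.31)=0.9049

Lower: z₀ + z₁ = -0.212 + (-1.645) = -1.857; 1 − a(z₀+z₁) = 1 − (0.040)(-1.857) = 1.0743; argument = -0.212 + (-1.857)/1.0743 = -1.9406 → -1.94.
α₁ = Φ(-1.94) = 0.0262; rank = round(1000 × 0.0262) = 26; θ*₍26₎ = 193.33.
Upper: z₀ + z₂ = 1.433; 1 − a(z₀+z₂) = 0.9427; argument = 1.3081 → 1.31; α₂ = 0.9049; rank = 905; θ*₍905₎ = 219.00.

(193.33, 219.00)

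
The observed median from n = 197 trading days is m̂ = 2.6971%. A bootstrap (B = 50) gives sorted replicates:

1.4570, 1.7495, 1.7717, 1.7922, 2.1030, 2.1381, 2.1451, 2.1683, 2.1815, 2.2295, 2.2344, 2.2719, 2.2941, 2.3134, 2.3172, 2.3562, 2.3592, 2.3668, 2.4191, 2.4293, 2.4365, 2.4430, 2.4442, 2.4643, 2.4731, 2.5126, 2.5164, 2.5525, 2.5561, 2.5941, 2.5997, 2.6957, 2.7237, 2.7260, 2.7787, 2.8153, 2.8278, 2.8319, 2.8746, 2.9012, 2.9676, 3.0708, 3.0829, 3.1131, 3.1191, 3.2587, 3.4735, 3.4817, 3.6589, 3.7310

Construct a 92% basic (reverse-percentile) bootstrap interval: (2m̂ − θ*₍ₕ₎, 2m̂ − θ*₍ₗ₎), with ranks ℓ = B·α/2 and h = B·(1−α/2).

Percentile endpoints at ranks 2 and 48: θ*₍2₎ = 1.7495, θ*₍48₎ = 3.4817.
Basic interval reflects these around m̂:
  lower = 2 × 2.6971 − 3.4817 = 1.9125
  upper = 2 × 2.6971 − 1.7495 = 3.6447

(1.9125, 3.6447)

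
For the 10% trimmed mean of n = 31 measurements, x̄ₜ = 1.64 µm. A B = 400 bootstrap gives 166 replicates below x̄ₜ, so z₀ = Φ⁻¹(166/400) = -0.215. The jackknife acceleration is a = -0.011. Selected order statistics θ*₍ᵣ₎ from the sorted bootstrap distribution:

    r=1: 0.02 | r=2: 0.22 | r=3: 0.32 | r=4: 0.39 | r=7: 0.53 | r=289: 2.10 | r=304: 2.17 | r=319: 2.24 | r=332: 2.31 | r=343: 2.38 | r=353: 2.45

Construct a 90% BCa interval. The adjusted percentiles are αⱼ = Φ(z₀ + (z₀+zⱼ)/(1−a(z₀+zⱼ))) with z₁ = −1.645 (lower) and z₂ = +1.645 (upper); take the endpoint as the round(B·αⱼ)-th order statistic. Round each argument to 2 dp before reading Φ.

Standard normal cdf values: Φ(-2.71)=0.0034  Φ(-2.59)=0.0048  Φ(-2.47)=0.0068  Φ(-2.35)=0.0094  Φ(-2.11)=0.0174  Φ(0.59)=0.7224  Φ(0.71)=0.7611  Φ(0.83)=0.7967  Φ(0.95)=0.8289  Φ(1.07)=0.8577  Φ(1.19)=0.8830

(0.53, 2.45)

Lower: z₀ + z₁ = -0.215 + (-1.645) = -1.860; 1 − a(z₀+z₁) = 1 − (-0.011)(-1.860) = 0.9795; argument = -0.215 + (-1.860)/0.9795 = -2.1139 → -2.11.
α₁ = Φ(-2.11) = 0.0174; rank = round(400 × 0.0174) = 7; θ*₍7₎ = 0.53.
Upper: z₀ + z₂ = 1.430; 1 − a(z₀+z₂) = 1.0157; argument = 1.1929 → 1.19; α₂ = 0.8830; rank = 353; θ*₍353₎ = 2.45.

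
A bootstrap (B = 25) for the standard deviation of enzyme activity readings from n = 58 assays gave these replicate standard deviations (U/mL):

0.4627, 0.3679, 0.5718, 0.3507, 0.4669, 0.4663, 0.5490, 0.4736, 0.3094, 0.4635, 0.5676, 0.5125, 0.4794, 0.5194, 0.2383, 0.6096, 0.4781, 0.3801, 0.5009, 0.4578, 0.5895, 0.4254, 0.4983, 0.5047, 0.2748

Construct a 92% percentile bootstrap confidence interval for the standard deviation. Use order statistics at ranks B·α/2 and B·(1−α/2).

Sorted replicates: 0.2383, 0.2748, 0.3094, 0.3507, 0.3679, 0.3801, 0.4254, 0.4578, 0.4627, 0.4635, 0.4663, 0.4669, 0.4736, 0.4781, 0.4794, 0.4983, 0.5009, 0.5047, 0.5125, 0.5194, 0.5490, 0.5676, 0.5718, 0.5895, 0.6096
α = 0.08; lower rank = 25 × 0.040 = 1; upper rank = 25 × 0.960 = 24.
The 1st smallest replicate is 0.2383; the 24th is 0.5895.

(0.2383, 0.5895)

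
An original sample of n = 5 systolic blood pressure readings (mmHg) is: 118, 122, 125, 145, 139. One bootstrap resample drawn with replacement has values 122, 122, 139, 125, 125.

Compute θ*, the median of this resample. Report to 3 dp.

Sorted: 122, 122, 125, 125, 139
Median = middle value = 125.000

θ* = 125.000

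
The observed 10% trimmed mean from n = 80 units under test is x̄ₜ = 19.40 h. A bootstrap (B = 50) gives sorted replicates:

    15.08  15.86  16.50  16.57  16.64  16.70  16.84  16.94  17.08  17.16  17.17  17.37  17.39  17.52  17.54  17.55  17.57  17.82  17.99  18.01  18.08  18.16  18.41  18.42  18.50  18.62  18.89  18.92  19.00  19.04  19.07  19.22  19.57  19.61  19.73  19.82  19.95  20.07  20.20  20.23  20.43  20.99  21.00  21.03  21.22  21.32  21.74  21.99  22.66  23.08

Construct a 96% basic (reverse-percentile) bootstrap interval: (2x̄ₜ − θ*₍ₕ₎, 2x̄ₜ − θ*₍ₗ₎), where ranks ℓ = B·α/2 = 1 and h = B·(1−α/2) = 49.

(16.14, 23.72)

Percentile endpoints at ranks 1 and 49: θ*₍1₎ = 15.08, θ*₍49₎ = 22.66.
Basic interval reflects these around x̄ₜ:
  lower = 2 × 19.40 − 22.66 = 16.14
  upper = 2 × 19.40 − 15.08 = 23.72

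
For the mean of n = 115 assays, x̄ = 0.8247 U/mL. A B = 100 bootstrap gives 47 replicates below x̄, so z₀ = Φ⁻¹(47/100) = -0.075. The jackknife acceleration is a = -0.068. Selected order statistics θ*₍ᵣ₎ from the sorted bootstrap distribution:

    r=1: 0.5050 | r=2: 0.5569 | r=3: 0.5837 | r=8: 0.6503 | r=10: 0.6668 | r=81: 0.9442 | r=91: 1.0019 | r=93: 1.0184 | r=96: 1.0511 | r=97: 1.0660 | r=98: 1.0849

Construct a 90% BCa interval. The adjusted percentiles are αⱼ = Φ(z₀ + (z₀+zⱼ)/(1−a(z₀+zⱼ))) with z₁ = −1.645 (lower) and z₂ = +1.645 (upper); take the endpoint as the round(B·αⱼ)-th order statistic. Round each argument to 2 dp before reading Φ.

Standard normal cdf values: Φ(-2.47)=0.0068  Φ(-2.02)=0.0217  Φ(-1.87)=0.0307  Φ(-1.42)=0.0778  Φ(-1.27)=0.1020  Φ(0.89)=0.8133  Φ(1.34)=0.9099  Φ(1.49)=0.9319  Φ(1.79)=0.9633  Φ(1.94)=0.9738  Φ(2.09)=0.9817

Lower: z₀ + z₁ = -0.075 + (-1.645) = -1.720; 1 − a(z₀+z₁) = 1 − (-0.068)(-1.720) = 0.8830; argument = -0.075 + (-1.720)/0.8830 = -2.0228 → -2.02.
α₁ = Φ(-2.02) = 0.0217; rank = round(100 × 0.0217) = 2; θ*₍2₎ = 0.5569.
Upper: z₀ + z₂ = 1.570; 1 − a(z₀+z₂) = 1.1068; argument = 1.3436 → 1.34; α₂ = 0.9099; rank = 91; θ*₍91₎ = 1.0019.

(0.5569, 1.0019)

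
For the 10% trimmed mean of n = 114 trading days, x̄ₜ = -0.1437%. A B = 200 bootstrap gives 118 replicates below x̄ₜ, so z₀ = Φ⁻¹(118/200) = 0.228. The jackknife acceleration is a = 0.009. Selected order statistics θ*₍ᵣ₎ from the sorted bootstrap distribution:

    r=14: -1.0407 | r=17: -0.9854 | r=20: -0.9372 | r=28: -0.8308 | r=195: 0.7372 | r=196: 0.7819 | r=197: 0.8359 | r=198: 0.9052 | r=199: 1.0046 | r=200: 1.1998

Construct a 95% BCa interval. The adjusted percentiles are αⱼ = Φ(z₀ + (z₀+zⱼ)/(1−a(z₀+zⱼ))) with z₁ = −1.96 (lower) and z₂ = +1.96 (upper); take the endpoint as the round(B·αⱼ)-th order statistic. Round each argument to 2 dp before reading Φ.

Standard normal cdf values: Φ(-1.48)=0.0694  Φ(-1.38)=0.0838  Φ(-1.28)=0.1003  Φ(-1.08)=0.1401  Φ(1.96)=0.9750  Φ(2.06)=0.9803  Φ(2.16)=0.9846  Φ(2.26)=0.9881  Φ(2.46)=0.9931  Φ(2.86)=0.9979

Lower: z₀ + z₁ = 0.228 + (-1.960) = -1.732; 1 − a(z₀+z₁) = 1 − (0.009)(-1.732) = 1.0156; argument = 0.228 + (-1.732)/1.0156 = -1.4774 → -1.48.
α₁ = Φ(-1.48) = 0.0694; rank = round(200 × 0.0694) = 14; θ*₍14₎ = -1.0407.
Upper: z₀ + z₂ = 2.188; 1 − a(z₀+z₂) = 0.9803; argument = 2.4600 → 2.46; α₂ = 0.9931; rank = 199; θ*₍199₎ = 1.0046.

(-1.0407, 1.0046)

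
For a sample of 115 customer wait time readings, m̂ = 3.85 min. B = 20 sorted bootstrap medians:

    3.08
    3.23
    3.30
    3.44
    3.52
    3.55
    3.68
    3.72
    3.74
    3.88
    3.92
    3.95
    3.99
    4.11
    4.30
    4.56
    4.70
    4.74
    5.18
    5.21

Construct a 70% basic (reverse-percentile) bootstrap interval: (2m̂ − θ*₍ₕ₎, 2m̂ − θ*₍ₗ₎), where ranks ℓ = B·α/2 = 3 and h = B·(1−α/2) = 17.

Percentile endpoints at ranks 3 and 17: θ*₍3₎ = 3.30, θ*₍17₎ = 4.70.
Basic interval reflects these around m̂:
  lower = 2 × 3.85 − 4.70 = 3.00
  upper = 2 × 3.85 − 3.30 = 4.40

(3.00, 4.40)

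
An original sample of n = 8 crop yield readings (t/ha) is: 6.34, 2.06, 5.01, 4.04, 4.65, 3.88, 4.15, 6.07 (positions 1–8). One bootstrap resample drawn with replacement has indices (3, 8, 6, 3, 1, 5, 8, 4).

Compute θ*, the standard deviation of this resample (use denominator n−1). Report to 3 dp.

Resample values: 5.01, 6.07, 3.88, 5.01, 6.34, 4.65, 6.07, 4.04.
Mean = 5.1338; sum of squared deviations = 6.2410
s² = 6.2410 / 7 = 0.8916
s = √0.8916 = 0.944

θ* = 0.944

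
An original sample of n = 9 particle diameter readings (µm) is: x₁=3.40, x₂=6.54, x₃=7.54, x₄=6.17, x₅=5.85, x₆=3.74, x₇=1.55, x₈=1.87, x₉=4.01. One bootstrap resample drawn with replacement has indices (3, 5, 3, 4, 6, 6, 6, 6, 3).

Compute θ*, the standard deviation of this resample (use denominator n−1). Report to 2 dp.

θ* = 1.78

Resample values: 7.54, 5.85, 7.54, 6.17, 3.74, 3.74, 3.74, 3.74, 7.54.
Mean = 5.5111; sum of squared deviations = 25.4455
s² = 25.4455 / 8 = 3.1807
s = √3.1807 = 1.78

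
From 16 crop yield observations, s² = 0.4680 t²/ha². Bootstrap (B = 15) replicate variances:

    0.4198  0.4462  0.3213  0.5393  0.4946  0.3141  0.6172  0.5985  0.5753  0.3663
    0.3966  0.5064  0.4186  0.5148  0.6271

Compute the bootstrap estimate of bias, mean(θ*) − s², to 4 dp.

mean(θ*) = (0.4198 + 0.4462 + 0.3213 + 0.5393 + 0.4946 + 0.3141 + 0.6172 + 0.5985 + 0.5753 + 0.3663 + 0.3966 + 0.5064 + 0.4186 + 0.5148 + 0.6271) / 15 = 0.47707
bias = 0.47707 − 0.4680

bias = +0.0091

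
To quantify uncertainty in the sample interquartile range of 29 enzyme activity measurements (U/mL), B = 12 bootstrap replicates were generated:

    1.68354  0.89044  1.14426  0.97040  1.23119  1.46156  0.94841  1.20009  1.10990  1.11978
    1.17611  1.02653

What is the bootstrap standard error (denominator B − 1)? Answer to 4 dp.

SE* = 0.2231

Bootstrap SE is the standard deviation of the 12 replicate interquartile ranges.
Mean of replicates: (1.68354 + 0.89044 + 1.14426 + 0.97040 + 1.23119 + 1.46156 + 0.94841 + 1.20009 + 1.10990 + 1.11978 + 1.17611 + 1.02653) / 12 = 13.962210 / 12 = 1.163517
Sum of squared deviations: (+0.520023)² + (−0.273077)² + (−0.019257)² + (−0.193117)² + (+0.067673)² + (+0.298042)² + (−0.215108)² + (+0.036573)² + (−0.053617)² + (−0.043737)² + (+0.012593)² + (−0.136988)² = 0.547390
Variance = 0.547390 / 11 = 0.049763
SE* = √0.049763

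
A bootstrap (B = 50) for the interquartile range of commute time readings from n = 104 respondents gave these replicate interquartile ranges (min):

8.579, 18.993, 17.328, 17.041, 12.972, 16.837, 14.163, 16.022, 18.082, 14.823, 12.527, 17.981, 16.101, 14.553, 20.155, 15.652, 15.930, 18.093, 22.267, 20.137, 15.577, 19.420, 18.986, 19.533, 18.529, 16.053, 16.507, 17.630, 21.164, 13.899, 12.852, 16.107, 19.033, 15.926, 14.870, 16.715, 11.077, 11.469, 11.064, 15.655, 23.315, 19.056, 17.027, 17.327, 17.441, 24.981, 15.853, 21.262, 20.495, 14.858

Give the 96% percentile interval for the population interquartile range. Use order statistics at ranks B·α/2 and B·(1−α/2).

Sorted replicates: 8.579, 11.064, 11.077, 11.469, 12.527, 12.852, 12.972, 13.899, 14.163, 14.553, 14.823, 14.858, 14.870, 15.577, 15.652, 15.655, 15.853, 15.926, 15.930, 16.022, 16.053, 16.101, 16.107, 16.507, 16.715, 16.837, 17.027, 17.041, 17.327, 17.328, 17.441, 17.630, 17.981, 18.082, 18.093, 18.529, 18.986, 18.993, 19.033, 19.056, 19.420, 19.533, 20.137, 20.155, 20.495, 21.164, 21.262, 22.267, 23.315, 24.981
α = 0.04; lower rank = 50 × 0.020 = 1; upper rank = 50 × 0.980 = 49.
The 1st smallest replicate is 8.579; the 49th is 23.315.

(8.579, 23.315)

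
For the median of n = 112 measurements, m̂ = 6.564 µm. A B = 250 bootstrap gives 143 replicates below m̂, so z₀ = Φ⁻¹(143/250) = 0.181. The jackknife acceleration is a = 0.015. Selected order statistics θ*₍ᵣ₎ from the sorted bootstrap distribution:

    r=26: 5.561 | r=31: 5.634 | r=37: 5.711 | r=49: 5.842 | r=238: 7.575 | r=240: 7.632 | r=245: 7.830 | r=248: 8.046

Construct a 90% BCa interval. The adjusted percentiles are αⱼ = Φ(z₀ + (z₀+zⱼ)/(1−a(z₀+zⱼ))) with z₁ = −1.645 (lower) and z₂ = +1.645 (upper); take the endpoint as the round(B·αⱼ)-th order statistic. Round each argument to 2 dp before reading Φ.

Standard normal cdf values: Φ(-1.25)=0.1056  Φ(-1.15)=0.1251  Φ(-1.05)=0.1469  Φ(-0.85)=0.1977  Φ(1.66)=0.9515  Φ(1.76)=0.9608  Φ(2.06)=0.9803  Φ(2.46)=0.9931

Lower: z₀ + z₁ = 0.181 + (-1.645) = -1.464; 1 − a(z₀+z₁) = 1 − (0.015)(-1.464) = 1.0220; argument = 0.181 + (-1.464)/1.0220 = -1.2515 → -1.25.
α₁ = Φ(-1.25) = 0.1056; rank = round(250 × 0.1056) = 26; θ*₍26₎ = 5.561.
Upper: z₀ + z₂ = 1.826; 1 − a(z₀+z₂) = 0.9726; argument = 2.0584 → 2.06; α₂ = 0.9803; rank = 245; θ*₍245₎ = 7.830.

(5.561, 7.830)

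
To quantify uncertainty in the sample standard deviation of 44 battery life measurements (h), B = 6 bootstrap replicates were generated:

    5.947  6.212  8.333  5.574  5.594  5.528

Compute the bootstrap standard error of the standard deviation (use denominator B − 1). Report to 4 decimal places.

SE* = 1.0793

Bootstrap SE is the standard deviation of the 6 replicate standard deviations.
Mean of replicates: (5.947 + 6.212 + 8.333 + 5.574 + 5.594 + 5.528) / 6 = 37.18800 / 6 = 6.19800
Sum of squared deviations: (−0.25100)² + (+0.01400)² + (+2.13500)² + (−0.62400)² + (−0.60400)² + (−0.67000)² = 5.82451
Variance = 5.82451 / 5 = 1.16490
SE* = √1.16490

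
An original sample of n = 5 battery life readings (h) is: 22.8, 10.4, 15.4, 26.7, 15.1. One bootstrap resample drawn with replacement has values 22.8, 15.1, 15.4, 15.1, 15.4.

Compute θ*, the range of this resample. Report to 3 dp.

θ* = 7.700

Range = 22.8 − 15.1 = 7.700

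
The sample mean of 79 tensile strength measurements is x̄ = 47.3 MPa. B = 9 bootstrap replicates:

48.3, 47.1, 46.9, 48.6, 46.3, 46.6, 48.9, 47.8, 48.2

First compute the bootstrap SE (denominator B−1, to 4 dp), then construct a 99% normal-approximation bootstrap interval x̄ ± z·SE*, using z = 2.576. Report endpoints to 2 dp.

Mean of replicates = 47.6333; sum of squared deviations = 7.0000; SE* = √(7.0000/8) = 0.9354
Margin = 2.576 × 0.9354 = 2.410
Interval: 47.3 ± 2.410

(44.89, 49.71)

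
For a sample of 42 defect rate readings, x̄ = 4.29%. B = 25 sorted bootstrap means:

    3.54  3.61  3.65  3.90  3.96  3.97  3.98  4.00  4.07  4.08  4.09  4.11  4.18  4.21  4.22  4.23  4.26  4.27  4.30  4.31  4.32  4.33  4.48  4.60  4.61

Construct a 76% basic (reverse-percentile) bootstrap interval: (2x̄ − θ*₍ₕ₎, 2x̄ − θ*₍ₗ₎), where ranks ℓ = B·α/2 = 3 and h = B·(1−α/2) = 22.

(4.25, 4.93)

Percentile endpoints at ranks 3 and 22: θ*₍3₎ = 3.65, θ*₍22₎ = 4.33.
Basic interval reflects these around x̄:
  lower = 2 × 4.29 − 4.33 = 4.25
  upper = 2 × 4.29 − 3.65 = 4.93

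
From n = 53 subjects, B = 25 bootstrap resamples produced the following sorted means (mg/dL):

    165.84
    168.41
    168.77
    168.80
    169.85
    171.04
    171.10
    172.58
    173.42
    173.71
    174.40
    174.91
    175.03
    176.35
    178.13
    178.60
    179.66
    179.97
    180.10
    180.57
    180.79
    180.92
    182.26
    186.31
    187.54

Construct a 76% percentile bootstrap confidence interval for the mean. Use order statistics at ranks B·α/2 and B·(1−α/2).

α = 0.24; lower rank = 25 × 0.120 = 3; upper rank = 25 × 0.880 = 22.
The 3rd smallest replicate is 168.77; the 22nd is 180.92.

(168.77, 180.92)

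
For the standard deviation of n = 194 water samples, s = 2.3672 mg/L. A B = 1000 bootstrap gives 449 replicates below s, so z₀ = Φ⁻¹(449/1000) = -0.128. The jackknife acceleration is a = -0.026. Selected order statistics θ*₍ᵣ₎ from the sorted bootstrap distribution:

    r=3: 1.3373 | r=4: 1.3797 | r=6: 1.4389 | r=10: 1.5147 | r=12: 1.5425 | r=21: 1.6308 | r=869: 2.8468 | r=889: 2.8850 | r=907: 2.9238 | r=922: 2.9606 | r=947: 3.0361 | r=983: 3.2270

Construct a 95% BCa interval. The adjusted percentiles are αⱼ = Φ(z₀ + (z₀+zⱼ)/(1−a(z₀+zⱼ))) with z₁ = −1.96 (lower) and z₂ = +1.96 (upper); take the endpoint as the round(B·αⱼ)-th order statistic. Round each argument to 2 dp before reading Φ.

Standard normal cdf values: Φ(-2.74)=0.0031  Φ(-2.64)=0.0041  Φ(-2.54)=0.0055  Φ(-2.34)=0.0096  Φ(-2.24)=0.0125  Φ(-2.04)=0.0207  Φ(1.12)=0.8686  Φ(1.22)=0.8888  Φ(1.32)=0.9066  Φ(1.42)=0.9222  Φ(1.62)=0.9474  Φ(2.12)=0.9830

Lower: z₀ + z₁ = -0.128 + (-1.960) = -2.088; 1 − a(z₀+z₁) = 1 − (-0.026)(-2.088) = 0.9457; argument = -0.128 + (-2.088)/0.9457 = -2.3359 → -2.34.
α₁ = Φ(-2.34) = 0.0096; rank = round(1000 × 0.0096) = 10; θ*₍10₎ = 1.5147.
Upper: z₀ + z₂ = 1.832; 1 − a(z₀+z₂) = 1.0476; argument = 1.6207 → 1.62; α₂ = 0.9474; rank = 947; θ*₍947₎ = 3.0361.

(1.5147, 3.0361)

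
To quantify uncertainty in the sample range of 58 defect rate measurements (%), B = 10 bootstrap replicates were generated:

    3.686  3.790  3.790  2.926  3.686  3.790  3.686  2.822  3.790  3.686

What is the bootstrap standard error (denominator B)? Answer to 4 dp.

Bootstrap SE is the standard deviation of the 10 replicate ranges.
Mean of replicates: (3.686 + 3.790 + 3.790 + 2.926 + 3.686 + 3.790 + 3.686 + 2.822 + 3.790 + 3.686) / 10 = 35.65200 / 10 = 3.56520
Sum of squared deviations: (+0.12080)² + (+0.22480)² + (+0.22480)² + (−0.63920)² + (+0.12080)² + (+0.22480)² + (+0.12080)² + (−0.74320)² + (+0.22480)² + (+0.12080)² = 1.22143
Variance = 1.22143 / 10 = 0.12214
SE* = √0.12214

SE* = 0.3495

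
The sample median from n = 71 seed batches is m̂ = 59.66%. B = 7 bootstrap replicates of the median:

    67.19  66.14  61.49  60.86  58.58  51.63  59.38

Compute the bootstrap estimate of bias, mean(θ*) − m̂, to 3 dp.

bias = +1.093

mean(θ*) = (67.19 + 66.14 + 61.49 + 60.86 + 58.58 + 51.63 + 59.38) / 7 = 60.7529
bias = 60.7529 − 59.66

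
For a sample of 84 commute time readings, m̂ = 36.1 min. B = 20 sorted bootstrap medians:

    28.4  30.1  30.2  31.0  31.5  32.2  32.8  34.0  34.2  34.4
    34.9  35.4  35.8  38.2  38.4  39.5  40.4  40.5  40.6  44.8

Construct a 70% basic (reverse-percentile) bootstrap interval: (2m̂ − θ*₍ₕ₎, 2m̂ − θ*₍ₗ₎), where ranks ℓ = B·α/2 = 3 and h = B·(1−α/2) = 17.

Percentile endpoints at ranks 3 and 17: θ*₍3₎ = 30.2, θ*₍17₎ = 40.4.
Basic interval reflects these around m̂:
  lower = 2 × 36.1 − 40.4 = 31.8
  upper = 2 × 36.1 − 30.2 = 42.0

(31.8, 42.0)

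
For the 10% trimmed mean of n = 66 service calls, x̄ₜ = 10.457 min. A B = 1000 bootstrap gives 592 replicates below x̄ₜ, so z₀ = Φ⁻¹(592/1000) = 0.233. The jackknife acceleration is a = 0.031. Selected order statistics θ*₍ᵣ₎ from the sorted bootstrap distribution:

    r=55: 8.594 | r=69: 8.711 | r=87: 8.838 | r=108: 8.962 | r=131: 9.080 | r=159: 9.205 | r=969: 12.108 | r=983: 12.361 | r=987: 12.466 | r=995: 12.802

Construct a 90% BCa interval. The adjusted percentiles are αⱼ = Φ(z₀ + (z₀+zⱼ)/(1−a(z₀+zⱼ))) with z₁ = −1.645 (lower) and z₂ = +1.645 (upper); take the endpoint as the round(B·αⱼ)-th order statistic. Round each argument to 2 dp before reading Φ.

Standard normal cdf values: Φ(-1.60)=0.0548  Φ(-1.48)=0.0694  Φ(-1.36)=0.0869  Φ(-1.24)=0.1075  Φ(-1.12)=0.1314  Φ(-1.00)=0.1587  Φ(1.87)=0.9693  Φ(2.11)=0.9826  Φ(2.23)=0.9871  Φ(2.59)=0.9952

Lower: z₀ + z₁ = 0.233 + (-1.645) = -1.412; 1 − a(z₀+z₁) = 1 − (0.031)(-1.412) = 1.0438; argument = 0.233 + (-1.412)/1.0438 = -1.1198 → -1.12.
α₁ = Φ(-1.12) = 0.1314; rank = round(1000 × 0.1314) = 131; θ*₍131₎ = 9.080.
Upper: z₀ + z₂ = 1.878; 1 − a(z₀+z₂) = 0.9418; argument = 2.2271 → 2.23; α₂ = 0.9871; rank = 987; θ*₍987₎ = 12.466.

(9.080, 12.466)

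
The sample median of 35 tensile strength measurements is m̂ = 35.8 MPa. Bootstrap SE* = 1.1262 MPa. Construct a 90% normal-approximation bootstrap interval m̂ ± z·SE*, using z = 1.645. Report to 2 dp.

(33.95, 37.65)

Margin = 1.645 × 1.1262 = 1.853
Interval: 35.8 ± 1.853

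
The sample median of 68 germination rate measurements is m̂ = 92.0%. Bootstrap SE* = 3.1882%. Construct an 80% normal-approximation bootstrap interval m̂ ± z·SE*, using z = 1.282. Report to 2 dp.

Margin = 1.282 × 3.1882 = 4.087
Interval: 92.0 ± 4.087

(87.91, 96.09)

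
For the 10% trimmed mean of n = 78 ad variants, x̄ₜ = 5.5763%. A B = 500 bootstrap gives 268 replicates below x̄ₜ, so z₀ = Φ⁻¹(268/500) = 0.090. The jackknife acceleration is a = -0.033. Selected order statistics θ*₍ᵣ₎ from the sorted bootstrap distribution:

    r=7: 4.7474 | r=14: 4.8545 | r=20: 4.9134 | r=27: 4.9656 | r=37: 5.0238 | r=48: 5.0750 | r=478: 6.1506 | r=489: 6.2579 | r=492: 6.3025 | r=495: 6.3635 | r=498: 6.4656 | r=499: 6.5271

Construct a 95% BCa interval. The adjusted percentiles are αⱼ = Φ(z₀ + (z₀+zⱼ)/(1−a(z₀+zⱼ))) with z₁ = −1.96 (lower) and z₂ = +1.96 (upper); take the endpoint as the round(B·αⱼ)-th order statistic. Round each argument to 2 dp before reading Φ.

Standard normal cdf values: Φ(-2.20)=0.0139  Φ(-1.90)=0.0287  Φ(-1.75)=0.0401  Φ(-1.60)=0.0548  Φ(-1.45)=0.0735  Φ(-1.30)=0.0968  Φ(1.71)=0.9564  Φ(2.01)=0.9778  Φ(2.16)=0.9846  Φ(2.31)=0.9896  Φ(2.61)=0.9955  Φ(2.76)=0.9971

(4.8545, 6.2579)

Lower: z₀ + z₁ = 0.090 + (-1.960) = -1.870; 1 − a(z₀+z₁) = 1 − (-0.033)(-1.870) = 0.9383; argument = 0.090 + (-1.870)/0.9383 = -1.9030 → -1.90.
α₁ = Φ(-1.90) = 0.0287; rank = round(500 × 0.0287) = 14; θ*₍14₎ = 4.8545.
Upper: z₀ + z₂ = 2.050; 1 − a(z₀+z₂) = 1.0676; argument = 2.0101 → 2.01; α₂ = 0.9778; rank = 489; θ*₍489₎ = 6.2579.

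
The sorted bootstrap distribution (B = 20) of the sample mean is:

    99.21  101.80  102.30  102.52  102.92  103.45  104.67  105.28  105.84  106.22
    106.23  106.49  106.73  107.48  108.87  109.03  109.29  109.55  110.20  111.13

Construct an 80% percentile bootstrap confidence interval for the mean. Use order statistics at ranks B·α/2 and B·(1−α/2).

(101.80, 109.55)

α = 0.20; lower rank = 20 × 0.100 = 2; upper rank = 20 × 0.900 = 18.
The 2nd smallest replicate is 101.80; the 18th is 109.55.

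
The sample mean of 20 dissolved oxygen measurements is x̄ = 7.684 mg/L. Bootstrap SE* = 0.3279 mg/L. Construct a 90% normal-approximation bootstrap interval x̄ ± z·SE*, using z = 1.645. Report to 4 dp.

Margin = 1.645 × 0.3279 = 0.53940
Interval: 7.684 ± 0.53940

(7.1446, 8.2234)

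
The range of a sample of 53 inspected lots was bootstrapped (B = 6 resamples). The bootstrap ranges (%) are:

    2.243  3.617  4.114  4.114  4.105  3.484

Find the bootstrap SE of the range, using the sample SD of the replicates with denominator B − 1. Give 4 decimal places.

Bootstrap SE is the standard deviation of the 6 replicate ranges.
Mean of replicates: (2.243 + 3.617 + 4.114 + 4.114 + 4.105 + 3.484) / 6 = 21.67700 / 6 = 3.61283
Sum of squared deviations: (−1.36983)² + (+0.00417)² + (+0.50117)² + (+0.50117)² + (+0.49217)² + (−0.12883)² = 2.63762
Variance = 2.63762 / 5 = 0.52752
SE* = √0.52752

SE* = 0.7263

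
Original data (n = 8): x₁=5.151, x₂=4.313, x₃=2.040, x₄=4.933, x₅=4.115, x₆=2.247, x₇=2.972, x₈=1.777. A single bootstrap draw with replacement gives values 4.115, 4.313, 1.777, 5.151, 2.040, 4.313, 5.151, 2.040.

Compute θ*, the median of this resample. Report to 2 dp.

Sorted: 1.777, 2.040, 2.040, 4.115, 4.313, 4.313, 5.151, 5.151
Median = average of the two middle values = 4.21

θ* = 4.21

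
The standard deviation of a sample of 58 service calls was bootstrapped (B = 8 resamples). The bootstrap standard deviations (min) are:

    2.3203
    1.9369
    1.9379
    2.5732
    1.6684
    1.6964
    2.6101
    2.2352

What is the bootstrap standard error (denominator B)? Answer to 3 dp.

Bootstrap SE is the standard deviation of the 8 replicate standard deviations.
Mean of replicates: (2.3203 + 1.9369 + 1.9379 + 2.5732 + 1.6684 + 1.6964 + 2.6101 + 2.2352) / 8 = 16.97840 / 8 = 2.12230
Sum of squared deviations: (+0.19800)² + (−0.18540)² + (−0.18440)² + (+0.45090)² + (−0.45390)² + (−0.42590)² + (+0.48780)² + (+0.11290)² = 0.94900
Variance = 0.94900 / 8 = 0.11863
SE* = √0.11863

SE* = 0.344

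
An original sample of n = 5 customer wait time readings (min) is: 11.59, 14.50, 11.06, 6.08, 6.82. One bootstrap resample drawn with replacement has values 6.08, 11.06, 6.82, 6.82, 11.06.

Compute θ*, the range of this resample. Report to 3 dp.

θ* = 4.980

Range = 11.06 − 6.08 = 4.980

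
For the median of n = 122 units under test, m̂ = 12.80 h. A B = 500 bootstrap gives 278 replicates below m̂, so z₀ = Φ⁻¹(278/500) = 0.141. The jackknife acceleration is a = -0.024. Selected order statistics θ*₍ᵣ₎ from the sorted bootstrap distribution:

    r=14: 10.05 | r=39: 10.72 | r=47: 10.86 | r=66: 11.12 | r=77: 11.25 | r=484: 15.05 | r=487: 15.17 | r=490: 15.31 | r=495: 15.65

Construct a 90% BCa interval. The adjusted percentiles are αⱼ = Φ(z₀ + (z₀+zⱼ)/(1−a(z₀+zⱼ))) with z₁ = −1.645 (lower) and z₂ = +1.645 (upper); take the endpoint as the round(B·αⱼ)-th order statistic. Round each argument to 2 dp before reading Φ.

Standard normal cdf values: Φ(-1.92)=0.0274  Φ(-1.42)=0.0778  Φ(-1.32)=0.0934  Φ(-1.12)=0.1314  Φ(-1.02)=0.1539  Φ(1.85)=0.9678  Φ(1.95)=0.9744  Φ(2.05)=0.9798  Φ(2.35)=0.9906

(10.72, 15.05)

Lower: z₀ + z₁ = 0.141 + (-1.645) = -1.504; 1 − a(z₀+z₁) = 1 − (-0.024)(-1.504) = 0.9639; argument = 0.141 + (-1.504)/0.9639 = -1.4193 → -1.42.
α₁ = Φ(-1.42) = 0.0778; rank = round(500 × 0.0778) = 39; θ*₍39₎ = 10.72.
Upper: z₀ + z₂ = 1.786; 1 − a(z₀+z₂) = 1.0429; argument = 1.8536 → 1.85; α₂ = 0.9678; rank = 484; θ*₍484₎ = 15.05.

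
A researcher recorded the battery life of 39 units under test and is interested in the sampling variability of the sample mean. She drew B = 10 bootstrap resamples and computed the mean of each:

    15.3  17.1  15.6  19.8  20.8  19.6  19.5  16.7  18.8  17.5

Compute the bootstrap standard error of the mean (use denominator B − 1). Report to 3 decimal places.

Bootstrap SE is the standard deviation of the 10 replicate means.
Mean of replicates: (15.3 + 17.1 + 15.6 + 19.8 + 20.8 + 19.6 + 19.5 + 16.7 + 18.8 + 17.5) / 10 = 180.7000 / 10 = 18.0700
Sum of squared deviations: (−2.7700)² + (−0.9700)² + (−2.4700)² + (+1.7300)² + (+2.7300)² + (+1.5300)² + (+1.4300)² + (−1.3700)² + (+0.7300)² + (−0.5700)² = 32.2810
Variance = 32.2810 / 9 = 3.5868
SE* = √3.5868

SE* = 1.894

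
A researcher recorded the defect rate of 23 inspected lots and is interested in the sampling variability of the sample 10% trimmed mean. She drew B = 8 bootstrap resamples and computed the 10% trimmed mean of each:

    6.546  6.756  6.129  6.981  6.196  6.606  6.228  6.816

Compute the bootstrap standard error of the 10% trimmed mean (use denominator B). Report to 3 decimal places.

SE* = 0.297

Bootstrap SE is the standard deviation of the 8 replicate 10% trimmed means.
Mean of replicates: (6.546 + 6.756 + 6.129 + 6.981 + 6.196 + 6.606 + 6.228 + 6.816) / 8 = 52.2580 / 8 = 6.5322
Sum of squared deviations: (+0.0138)² + (+0.2238)² + (−0.4032)² + (+0.4488)² + (−0.3362)² + (+0.0738)² + (−0.3042)² + (+0.2838)² = 0.7058
Variance = 0.7058 / 8 = 0.0882
SE* = √0.0882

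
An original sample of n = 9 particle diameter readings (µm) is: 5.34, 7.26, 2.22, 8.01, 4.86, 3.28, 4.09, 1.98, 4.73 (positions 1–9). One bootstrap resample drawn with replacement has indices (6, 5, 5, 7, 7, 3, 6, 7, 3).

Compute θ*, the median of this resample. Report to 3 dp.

θ* = 4.090

Resample values: 3.28, 4.86, 4.86, 4.09, 4.09, 2.22, 3.28, 4.09, 2.22.
Sorted: 2.22, 2.22, 3.28, 3.28, 4.09, 4.09, 4.09, 4.86, 4.86
Median = middle value = 4.090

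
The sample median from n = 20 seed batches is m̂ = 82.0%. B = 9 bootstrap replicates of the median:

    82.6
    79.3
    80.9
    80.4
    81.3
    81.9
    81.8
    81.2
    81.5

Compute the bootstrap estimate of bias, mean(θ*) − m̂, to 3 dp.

mean(θ*) = (82.6 + 79.3 + 80.9 + 80.4 + 81.3 + 81.9 + 81.8 + 81.2 + 81.5) / 9 = 81.2111
bias = 81.2111 − 82.0

bias = −0.789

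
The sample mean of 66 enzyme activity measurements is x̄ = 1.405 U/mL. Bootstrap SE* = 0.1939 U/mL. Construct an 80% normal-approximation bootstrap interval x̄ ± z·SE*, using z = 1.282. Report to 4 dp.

(1.1564, 1.6536)

Margin = 1.282 × 0.1939 = 0.24858
Interval: 1.405 ± 0.24858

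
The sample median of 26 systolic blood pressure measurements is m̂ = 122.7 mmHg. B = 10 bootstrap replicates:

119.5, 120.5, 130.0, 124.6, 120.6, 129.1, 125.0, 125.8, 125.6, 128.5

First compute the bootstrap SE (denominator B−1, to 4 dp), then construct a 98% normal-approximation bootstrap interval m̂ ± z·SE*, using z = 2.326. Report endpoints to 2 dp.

Mean of replicates = 124.9200; sum of squared deviations = 125.0160; SE* = √(125.0160/9) = 3.7270
Margin = 2.326 × 3.7270 = 8.669
Interval: 122.7 ± 8.669

(114.03, 131.37)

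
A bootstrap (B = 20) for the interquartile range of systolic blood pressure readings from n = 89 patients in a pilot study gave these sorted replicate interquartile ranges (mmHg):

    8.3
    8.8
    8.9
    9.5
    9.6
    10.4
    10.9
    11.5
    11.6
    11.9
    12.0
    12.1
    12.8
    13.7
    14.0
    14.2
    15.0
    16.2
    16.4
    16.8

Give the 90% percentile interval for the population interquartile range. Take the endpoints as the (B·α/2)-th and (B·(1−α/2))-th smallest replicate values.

(8.3, 16.4)

α = 0.10; lower rank = 20 × 0.050 = 1; upper rank = 20 × 0.950 = 19.
The 1st smallest replicate is 8.3; the 19th is 16.4.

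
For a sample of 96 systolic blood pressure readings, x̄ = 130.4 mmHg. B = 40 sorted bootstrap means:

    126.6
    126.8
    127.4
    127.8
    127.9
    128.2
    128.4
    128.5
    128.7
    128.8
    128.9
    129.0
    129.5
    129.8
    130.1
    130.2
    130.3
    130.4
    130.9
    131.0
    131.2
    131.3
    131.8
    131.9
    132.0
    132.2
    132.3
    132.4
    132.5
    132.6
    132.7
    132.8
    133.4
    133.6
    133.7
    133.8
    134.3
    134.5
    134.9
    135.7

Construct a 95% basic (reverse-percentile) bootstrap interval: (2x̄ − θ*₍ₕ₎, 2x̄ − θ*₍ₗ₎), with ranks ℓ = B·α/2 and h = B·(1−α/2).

Percentile endpoints at ranks 1 and 39: θ*₍1₎ = 126.6, θ*₍39₎ = 134.9.
Basic interval reflects these around x̄:
  lower = 2 × 130.4 − 134.9 = 125.9
  upper = 2 × 130.4 − 126.6 = 134.2

(125.9, 134.2)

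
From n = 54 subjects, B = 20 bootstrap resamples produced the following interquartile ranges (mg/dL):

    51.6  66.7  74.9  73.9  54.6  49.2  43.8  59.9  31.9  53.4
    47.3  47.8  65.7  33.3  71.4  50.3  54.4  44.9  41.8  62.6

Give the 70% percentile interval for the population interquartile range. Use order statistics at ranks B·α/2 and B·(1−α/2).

Sorted replicates: 31.9, 33.3, 41.8, 43.8, 44.9, 47.3, 47.8, 49.2, 50.3, 51.6, 53.4, 54.4, 54.6, 59.9, 62.6, 65.7, 66.7, 71.4, 73.9, 74.9
α = 0.30; lower rank = 20 × 0.150 = 3; upper rank = 20 × 0.850 = 17.
The 3rd smallest replicate is 41.8; the 17th is 66.7.

(41.8, 66.7)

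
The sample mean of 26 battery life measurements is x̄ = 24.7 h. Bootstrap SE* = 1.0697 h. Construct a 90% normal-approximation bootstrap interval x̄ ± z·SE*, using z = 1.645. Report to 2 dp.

(22.94, 26.46)

Margin = 1.645 × 1.0697 = 1.760
Interval: 24.7 ± 1.760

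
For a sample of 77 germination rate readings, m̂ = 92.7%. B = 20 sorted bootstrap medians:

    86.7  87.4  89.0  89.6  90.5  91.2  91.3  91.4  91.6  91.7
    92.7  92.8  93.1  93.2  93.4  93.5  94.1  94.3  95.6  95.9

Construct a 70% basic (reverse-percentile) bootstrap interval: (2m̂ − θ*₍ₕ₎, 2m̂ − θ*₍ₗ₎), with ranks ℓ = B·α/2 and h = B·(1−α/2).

Percentile endpoints at ranks 3 and 17: θ*₍3₎ = 89.0, θ*₍17₎ = 94.1.
Basic interval reflects these around m̂:
  lower = 2 × 92.7 − 94.1 = 91.3
  upper = 2 × 92.7 − 89.0 = 96.4

(91.3, 96.4)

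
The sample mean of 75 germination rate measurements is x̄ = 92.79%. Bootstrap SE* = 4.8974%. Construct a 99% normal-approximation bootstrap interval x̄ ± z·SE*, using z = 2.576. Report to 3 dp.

Margin = 2.576 × 4.8974 = 12.6157
Interval: 92.79 ± 12.6157

(80.174, 105.406)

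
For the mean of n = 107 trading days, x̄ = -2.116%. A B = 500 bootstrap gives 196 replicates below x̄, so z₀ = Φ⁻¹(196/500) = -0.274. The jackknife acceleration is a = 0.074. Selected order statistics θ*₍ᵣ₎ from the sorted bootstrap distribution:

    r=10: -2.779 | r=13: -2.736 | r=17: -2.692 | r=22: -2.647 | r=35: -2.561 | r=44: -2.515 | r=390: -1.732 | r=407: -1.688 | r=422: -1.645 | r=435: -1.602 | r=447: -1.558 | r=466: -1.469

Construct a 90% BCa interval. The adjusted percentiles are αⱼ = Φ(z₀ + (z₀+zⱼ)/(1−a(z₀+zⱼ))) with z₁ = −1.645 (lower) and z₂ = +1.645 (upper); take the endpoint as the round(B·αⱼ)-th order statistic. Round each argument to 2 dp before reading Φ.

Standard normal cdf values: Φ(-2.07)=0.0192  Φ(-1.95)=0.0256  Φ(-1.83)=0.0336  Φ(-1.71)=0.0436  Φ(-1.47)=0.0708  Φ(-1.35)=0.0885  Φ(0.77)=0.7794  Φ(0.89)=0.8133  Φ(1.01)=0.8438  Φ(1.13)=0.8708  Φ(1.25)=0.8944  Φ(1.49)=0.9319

(-2.736, -1.558)

Lower: z₀ + z₁ = -0.274 + (-1.645) = -1.919; 1 − a(z₀+z₁) = 1 − (0.074)(-1.919) = 1.1420; argument = -0.274 + (-1.919)/1.1420 = -1.9544 → -1.95.
α₁ = Φ(-1.95) = 0.0256; rank = round(500 × 0.0256) = 13; θ*₍13₎ = -2.736.
Upper: z₀ + z₂ = 1.371; 1 − a(z₀+z₂) = 0.8985; argument = 1.2518 → 1.25; α₂ = 0.8944; rank = 447; θ*₍447₎ = -1.558.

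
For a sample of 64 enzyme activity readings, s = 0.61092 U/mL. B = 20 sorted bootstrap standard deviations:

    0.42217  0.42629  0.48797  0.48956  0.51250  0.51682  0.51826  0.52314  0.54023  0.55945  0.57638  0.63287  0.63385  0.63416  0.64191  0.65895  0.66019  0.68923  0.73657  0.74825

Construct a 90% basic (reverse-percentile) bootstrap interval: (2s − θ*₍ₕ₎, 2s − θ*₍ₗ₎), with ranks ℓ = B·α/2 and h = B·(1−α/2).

(0.48527, 0.79967)

Percentile endpoints at ranks 1 and 19: θ*₍1₎ = 0.42217, θ*₍19₎ = 0.73657.
Basic interval reflects these around s:
  lower = 2 × 0.61092 − 0.73657 = 0.48527
  upper = 2 × 0.61092 − 0.42217 = 0.79967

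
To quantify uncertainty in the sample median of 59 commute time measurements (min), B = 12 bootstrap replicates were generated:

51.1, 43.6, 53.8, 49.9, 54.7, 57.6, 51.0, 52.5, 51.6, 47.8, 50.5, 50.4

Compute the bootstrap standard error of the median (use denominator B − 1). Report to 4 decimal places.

Bootstrap SE is the standard deviation of the 12 replicate medians.
Mean of replicates: (51.1 + 43.6 + 53.8 + 49.9 + 54.7 + 57.6 + 51.0 + 52.5 + 51.6 + 47.8 + 50.5 + 50.4) / 12 = 614.50000 / 12 = 51.20833
Sum of squared deviations: (−0.10833)² + (−7.60833)² + (+2.59167)² + (−1.30833)² + (+3.49167)² + (+6.39167)² + (−0.20833)² + (+1.29167)² + (+0.39167)² + (−3.40833)² + (−0.70833)² + (−0.80833)² = 134.00917
Variance = 134.00917 / 11 = 12.18265
SE* = √12.18265

SE* = 3.4904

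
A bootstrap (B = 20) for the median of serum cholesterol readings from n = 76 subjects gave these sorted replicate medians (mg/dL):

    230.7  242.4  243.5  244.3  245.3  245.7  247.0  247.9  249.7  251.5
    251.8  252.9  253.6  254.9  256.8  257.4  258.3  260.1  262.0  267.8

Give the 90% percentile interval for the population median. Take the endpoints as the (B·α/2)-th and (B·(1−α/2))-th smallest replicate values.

α = 0.10; lower rank = 20 × 0.050 = 1; upper rank = 20 × 0.950 = 19.
The 1st smallest replicate is 230.7; the 19th is 262.0.

(230.7, 262.0)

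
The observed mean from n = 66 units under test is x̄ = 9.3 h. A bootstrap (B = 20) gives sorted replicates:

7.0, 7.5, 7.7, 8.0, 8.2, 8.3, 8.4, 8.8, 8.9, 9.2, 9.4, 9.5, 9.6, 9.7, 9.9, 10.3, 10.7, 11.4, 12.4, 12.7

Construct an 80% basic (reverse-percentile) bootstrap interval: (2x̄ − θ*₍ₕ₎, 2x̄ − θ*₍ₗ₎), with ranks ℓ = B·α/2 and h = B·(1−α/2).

Percentile endpoints at ranks 2 and 18: θ*₍2₎ = 7.5, θ*₍18₎ = 11.4.
Basic interval reflects these around x̄:
  lower = 2 × 9.3 − 11.4 = 7.2
  upper = 2 × 9.3 − 7.5 = 11.1

(7.2, 11.1)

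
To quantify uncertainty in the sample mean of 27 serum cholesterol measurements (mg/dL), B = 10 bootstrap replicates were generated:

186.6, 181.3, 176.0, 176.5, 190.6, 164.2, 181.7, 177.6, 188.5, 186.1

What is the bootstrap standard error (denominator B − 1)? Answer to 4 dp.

Bootstrap SE is the standard deviation of the 10 replicate means.
Mean of replicates: (186.6 + 181.3 + 176.0 + 176.5 + 190.6 + 164.2 + 181.7 + 177.6 + 188.5 + 186.1) / 10 = 1809.10000 / 10 = 180.91000
Sum of squared deviations: (+5.69000)² + (+0.39000)² + (−4.91000)² + (−4.41000)² + (+9.69000)² + (−16.71000)² + (+0.79000)² + (−3.31000)² + (+7.59000)² + (+5.19000)² = 545.32900
Variance = 545.32900 / 9 = 60.59211
SE* = √60.59211

SE* = 7.7841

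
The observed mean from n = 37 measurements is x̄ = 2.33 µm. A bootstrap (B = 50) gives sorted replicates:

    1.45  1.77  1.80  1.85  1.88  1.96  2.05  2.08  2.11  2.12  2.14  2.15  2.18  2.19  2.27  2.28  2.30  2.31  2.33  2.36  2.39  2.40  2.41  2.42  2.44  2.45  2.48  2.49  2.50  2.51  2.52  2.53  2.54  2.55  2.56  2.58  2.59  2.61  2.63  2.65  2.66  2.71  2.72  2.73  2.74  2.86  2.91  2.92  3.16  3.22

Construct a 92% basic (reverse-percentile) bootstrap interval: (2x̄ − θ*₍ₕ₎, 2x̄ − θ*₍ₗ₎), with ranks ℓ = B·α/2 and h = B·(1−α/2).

(1.74, 2.89)

Percentile endpoints at ranks 2 and 48: θ*₍2₎ = 1.77, θ*₍48₎ = 2.92.
Basic interval reflects these around x̄:
  lower = 2 × 2.33 − 2.92 = 1.74
  upper = 2 × 2.33 − 1.77 = 2.89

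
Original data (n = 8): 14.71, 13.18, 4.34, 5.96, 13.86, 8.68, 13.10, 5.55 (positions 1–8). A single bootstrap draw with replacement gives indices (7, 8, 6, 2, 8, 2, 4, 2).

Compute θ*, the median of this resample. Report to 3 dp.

Resample values: 13.10, 5.55, 8.68, 13.18, 5.55, 13.18, 5.96, 13.18.
Sorted: 5.55, 5.55, 5.96, 8.68, 13.10, 13.18, 13.18, 13.18
Median = average of the two middle values = 10.890

θ* = 10.890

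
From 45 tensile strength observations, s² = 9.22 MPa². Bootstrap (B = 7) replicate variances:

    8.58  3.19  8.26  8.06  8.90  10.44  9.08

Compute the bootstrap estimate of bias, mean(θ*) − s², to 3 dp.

mean(θ*) = (8.58 + 3.19 + 8.26 + 8.06 + 8.90 + 10.44 + 9.08) / 7 = 8.0729
bias = 8.0729 − 9.22

bias = −1.147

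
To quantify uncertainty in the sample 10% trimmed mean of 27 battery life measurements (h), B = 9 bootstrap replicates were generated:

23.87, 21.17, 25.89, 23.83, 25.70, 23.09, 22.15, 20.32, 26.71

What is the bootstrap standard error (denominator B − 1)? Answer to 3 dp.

SE* = 2.193

Bootstrap SE is the standard deviation of the 9 replicate 10% trimmed means.
Mean of replicates: (23.87 + 21.17 + 25.89 + 23.83 + 25.70 + 23.09 + 22.15 + 20.32 + 26.71) / 9 = 212.7300 / 9 = 23.6367
Sum of squared deviations: (+0.2333)² + (−2.4667)² + (+2.2533)² + (+0.1933)² + (+2.0633)² + (−0.5467)² + (−1.4867)² + (−3.3167)² + (+3.0733)² = 38.4658
Variance = 38.4658 / 8 = 4.8082
SE* = √4.8082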